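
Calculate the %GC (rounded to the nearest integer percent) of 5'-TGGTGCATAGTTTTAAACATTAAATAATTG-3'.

Scanning the sequence gives C=2, G=5, T=12, A=11.
G+C = 5 + 2 = 7 out of 30 bases
%GC = 7/30 × 100 = 23.33% ≈ 23%

23%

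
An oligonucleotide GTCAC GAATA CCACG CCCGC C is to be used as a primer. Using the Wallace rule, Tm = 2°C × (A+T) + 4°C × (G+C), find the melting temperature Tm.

A=5, G=4, T=2, C=10
So N_AT = 7 and N_GC = 14.
Tm = 4·14 + 2·7 = 56 + 14 = 70°C

70°C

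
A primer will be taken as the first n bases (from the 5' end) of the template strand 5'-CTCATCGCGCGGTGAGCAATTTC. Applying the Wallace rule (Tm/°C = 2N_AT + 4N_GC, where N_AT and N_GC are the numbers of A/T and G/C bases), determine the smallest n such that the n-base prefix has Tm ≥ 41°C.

n = 12

First 11 bases: CTCATCGCGCG → Tm = 38°C (< 41°C)
First 12 bases: CTCATCGCGCGG → Tm = 42°C (≥ 41°C)
Each additional base adds 2°C (A/T) or 4°C (G/C), so Tm is non-decreasing in n; n = 12 is the first length to reach 41°C.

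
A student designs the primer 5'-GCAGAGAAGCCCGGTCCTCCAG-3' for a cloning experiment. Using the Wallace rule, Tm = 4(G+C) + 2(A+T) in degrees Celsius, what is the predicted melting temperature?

74°C

Scanning the sequence gives C=8, G=7, T=2, A=5.
AT pairs contribute 7, GC pairs contribute 15.
Tm = 4·15 + 2·7 = 60 + 14 = 74°C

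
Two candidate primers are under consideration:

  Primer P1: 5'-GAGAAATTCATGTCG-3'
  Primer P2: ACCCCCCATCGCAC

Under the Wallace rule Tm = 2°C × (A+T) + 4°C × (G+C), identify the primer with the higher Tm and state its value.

Primer P2, 48°C

Primer P1: A+T=9, G+C=6 → Tm = 2(9)+4(6) = 42°C
Primer P2: A+T=4, G+C=10 → Tm = 2(4)+4(10) = 48°C
42°C vs 48°C → primer P2 is higher.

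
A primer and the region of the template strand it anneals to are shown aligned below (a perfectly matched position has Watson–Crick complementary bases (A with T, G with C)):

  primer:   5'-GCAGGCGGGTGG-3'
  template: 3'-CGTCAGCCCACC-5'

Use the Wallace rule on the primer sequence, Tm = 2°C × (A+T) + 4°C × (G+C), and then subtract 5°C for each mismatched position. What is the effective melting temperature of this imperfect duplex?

39°C

Primer base counts: A=1, T=1, G=8, C=2 → A+T=2, G+C=10
Perfect-match Tm = 2(2) + 4(10) = 4 + 40 = 44°C
Mismatches (positions where the bases are not complementary): 1 (at position 5)
Effective Tm = 44 − 1×5 = 44 − 5 = 39°C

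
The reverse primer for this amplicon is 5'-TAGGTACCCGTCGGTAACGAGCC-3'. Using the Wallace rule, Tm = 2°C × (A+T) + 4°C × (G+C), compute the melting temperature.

Scanning the sequence gives T=4, C=7, A=5, G=7.
AT pairs contribute 9, GC pairs contribute 14.
Tm = 4·14 + 2·9 = 56 + 18 = 74°C

74°C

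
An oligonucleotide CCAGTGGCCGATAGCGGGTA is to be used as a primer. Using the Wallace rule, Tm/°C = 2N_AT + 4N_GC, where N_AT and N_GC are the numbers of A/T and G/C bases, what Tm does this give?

66°C

T=3, G=8, A=4, C=5
A+T = 7, G+C = 13
Tm = 4·13 + 2·7 = 52 + 14 = 66°C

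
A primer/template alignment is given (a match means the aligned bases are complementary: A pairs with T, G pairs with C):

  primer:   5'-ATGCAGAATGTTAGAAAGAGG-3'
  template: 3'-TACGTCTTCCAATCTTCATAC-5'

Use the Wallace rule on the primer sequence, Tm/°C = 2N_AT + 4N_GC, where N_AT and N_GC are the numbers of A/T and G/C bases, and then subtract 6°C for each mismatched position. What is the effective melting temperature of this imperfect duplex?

34°C

Primer base counts: A=9, T=4, G=7, C=1 → A+T=13, G+C=8
Perfect-match Tm = 2(13) + 4(8) = 26 + 32 = 58°C
Mismatches (positions where the bases are not complementary): 4 (at positions 9, 17, 18, 20)
Effective Tm = 58 − 4×6 = 58 − 24 = 34°C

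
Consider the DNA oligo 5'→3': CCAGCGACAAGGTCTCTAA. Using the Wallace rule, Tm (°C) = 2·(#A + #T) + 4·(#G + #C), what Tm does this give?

58°C

Scanning the sequence gives C=6, A=6, T=3, G=4.
So N_AT = 9 and N_GC = 10.
Tm = 2×9 + 4×10 = 58°C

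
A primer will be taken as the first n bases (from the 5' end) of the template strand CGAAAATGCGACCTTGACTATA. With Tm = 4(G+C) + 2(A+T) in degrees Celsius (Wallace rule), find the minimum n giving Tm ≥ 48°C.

First 15 bases: CGAAAATGCGACCTT → Tm = 44°C (< 48°C)
First 16 bases: CGAAAATGCGACCTTG → Tm = 48°C (≥ 48°C)
Since every base adds ≥2°C, Tm only increases with n, so the threshold is first crossed at n = 16.

n = 16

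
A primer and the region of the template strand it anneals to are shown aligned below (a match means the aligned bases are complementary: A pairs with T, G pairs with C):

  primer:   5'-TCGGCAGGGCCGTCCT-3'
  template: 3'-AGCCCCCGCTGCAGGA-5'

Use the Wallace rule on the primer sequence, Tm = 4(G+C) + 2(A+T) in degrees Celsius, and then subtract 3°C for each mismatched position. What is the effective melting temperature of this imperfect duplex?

44°C

Primer base counts: A=1, T=3, G=6, C=6 → A+T=4, G+C=12
Perfect-match Tm = 2(4) + 4(12) = 8 + 48 = 56°C
Mismatches (positions where the bases are not complementary): 4 (at positions 5, 6, 8, 10)
Effective Tm = 56 − 4×3 = 56 − 12 = 44°C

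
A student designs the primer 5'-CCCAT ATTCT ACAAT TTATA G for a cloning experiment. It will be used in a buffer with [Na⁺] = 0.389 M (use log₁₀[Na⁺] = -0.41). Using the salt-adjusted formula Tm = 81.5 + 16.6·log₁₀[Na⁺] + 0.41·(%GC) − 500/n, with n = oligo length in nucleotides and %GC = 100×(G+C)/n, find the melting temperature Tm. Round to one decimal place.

Length n = 21. Counting bases: T=8, C=5, A=7, G=1
G+C = 6, so %GC = 6/21 × 100 = 28.571%
Salt term: 16.6 × (-0.41) = -6.806
GC term: 0.41 × 28.571 = 11.714; length term: −500/21 = −23.81
Tm = 81.5 + (-6.806) + 11.714 − 23.81 = 62.598 → 62.6°C

62.6°C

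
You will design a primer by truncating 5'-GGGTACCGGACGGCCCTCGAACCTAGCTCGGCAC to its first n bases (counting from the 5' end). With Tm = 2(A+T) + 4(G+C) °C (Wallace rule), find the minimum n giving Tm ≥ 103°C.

First 30 bases: GGGTACCGGACGGCCCTCGAACCTAGCTCG → Tm = 102°C (< 103°C)
First 31 bases: GGGTACCGGACGGCCCTCGAACCTAGCTCGG → Tm = 106°C (≥ 103°C)
Each additional base adds 2°C (A/T) or 4°C (G/C), so Tm is non-decreasing in n; n = 31 is the first length to reach 103°C.

n = 31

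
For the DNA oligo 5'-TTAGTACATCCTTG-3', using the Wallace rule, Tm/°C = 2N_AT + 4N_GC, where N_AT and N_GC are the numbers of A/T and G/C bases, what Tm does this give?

Base counts: T=6, C=3, G=2, A=3
AT pairs contribute 9, GC pairs contribute 5.
Tm = 2×9 + 4×5 = 38°C

38°C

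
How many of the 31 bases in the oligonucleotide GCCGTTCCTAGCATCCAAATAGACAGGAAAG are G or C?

Counting bases: A=11, C=8, T=5, G=7
G+C = 7 + 8 = 15

15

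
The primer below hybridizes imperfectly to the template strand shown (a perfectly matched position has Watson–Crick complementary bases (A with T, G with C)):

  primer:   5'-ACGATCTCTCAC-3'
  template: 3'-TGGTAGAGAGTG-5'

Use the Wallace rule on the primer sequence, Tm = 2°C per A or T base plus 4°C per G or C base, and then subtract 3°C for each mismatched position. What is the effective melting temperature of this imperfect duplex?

Primer base counts: A=3, T=3, G=1, C=5 → A+T=6, G+C=6
Perfect-match Tm = 2(6) + 4(6) = 12 + 24 = 36°C
Mismatches (positions where the bases are not complementary): 1 (at position 3)
Effective Tm = 36 − 1×3 = 36 − 3 = 33°C

33°C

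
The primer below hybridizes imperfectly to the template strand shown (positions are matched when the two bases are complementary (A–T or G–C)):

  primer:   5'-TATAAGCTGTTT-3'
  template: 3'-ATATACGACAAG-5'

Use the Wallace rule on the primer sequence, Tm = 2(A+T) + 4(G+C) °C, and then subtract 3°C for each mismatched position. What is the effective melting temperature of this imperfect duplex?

Primer base counts: A=3, T=6, G=2, C=1 → A+T=9, G+C=3
Perfect-match Tm = 2(9) + 4(3) = 18 + 12 = 30°C
Mismatches (positions where the bases are not complementary): 2 (at positions 5, 12)
Effective Tm = 30 − 2×3 = 30 − 6 = 24°C

24°C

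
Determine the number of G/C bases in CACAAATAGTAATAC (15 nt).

Base counts: G=1, A=8, T=3, C=3
Total G or C: 1 + 3 = 4

4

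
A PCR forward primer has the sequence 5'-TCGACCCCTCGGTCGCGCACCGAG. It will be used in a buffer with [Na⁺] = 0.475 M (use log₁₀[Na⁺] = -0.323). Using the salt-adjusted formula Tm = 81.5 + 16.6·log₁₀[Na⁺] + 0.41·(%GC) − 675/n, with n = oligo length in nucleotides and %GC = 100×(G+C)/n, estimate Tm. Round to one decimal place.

Length n = 24. Counting bases: G=7, T=3, C=11, A=3
G+C = 18, so %GC = 18/24 × 100 = 75%
Salt term: 16.6 × (-0.323) = -5.362
GC term: 0.41 × 75 = 30.75; length term: −675/24 = −28.125
Tm = 81.5 + (-5.362) + 30.75 − 28.125 = 78.763 → 78.8°C

78.8°C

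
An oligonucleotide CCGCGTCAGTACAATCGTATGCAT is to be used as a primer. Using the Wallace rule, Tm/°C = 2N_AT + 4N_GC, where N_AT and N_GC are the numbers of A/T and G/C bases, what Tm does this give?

72°C

A=6, T=6, G=5, C=7
AT pairs contribute 12, GC pairs contribute 12.
Tm = 2×12 + 4×12 = 72°C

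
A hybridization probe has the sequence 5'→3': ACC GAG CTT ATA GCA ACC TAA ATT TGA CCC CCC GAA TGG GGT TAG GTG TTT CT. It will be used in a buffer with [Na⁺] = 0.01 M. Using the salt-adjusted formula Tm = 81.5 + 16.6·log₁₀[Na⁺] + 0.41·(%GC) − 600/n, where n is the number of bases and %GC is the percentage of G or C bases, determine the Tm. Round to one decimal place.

56.3°C

Length n = 53. Counting bases: G=12, C=13, T=15, A=13
G+C = 25, so %GC = 25/53 × 100 = 47.17%
Salt term: 16.6 × (-2) = -33.2
GC term: 0.41 × 47.17 = 19.34; length term: −600/53 = −11.321
Tm = 81.5 + (-33.2) + 19.34 − 11.321 = 56.319 → 56.3°C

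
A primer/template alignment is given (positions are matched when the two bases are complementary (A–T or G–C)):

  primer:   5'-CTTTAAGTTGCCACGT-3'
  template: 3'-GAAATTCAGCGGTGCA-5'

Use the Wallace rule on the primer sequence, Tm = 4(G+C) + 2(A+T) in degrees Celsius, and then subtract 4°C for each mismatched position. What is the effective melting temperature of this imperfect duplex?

42°C

Primer base counts: A=3, T=6, G=3, C=4 → A+T=9, G+C=7
Perfect-match Tm = 2(9) + 4(7) = 18 + 28 = 46°C
Mismatches (positions where the bases are not complementary): 1 (at position 9)
Effective Tm = 46 − 1×4 = 46 − 4 = 42°C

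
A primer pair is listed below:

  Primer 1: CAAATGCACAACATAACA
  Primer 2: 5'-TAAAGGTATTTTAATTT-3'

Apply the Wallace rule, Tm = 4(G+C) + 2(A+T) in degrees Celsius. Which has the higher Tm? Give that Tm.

Primer 1, 48°C

Primer 1: A+T=12, G+C=6 → Tm = 2(12)+4(6) = 48°C
Primer 2: A+T=15, G+C=2 → Tm = 2(15)+4(2) = 38°C
48°C vs 38°C → primer 1 is higher.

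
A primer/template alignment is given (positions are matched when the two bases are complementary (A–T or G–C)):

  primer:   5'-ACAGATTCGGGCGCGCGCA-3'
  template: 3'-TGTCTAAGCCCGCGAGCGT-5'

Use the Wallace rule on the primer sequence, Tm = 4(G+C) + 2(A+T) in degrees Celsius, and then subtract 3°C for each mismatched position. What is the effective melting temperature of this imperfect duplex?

Primer base counts: A=4, T=2, G=7, C=6 → A+T=6, G+C=13
Perfect-match Tm = 2(6) + 4(13) = 12 + 52 = 64°C
Mismatches (positions where the bases are not complementary): 1 (at position 15)
Effective Tm = 64 − 1×3 = 64 − 3 = 61°C

61°C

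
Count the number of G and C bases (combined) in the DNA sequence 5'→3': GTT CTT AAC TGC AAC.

Scanning the sequence gives G=2, C=4, T=5, A=4.
G+C = 2 + 4 = 6

6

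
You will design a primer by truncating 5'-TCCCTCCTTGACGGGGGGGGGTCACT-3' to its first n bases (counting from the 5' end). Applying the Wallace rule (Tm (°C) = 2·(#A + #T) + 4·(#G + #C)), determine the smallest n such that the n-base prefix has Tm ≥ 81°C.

n = 24

First 23 bases: TCCCTCCTTGACGGGGGGGGGTC → Tm = 80°C (< 81°C)
First 24 bases: TCCCTCCTTGACGGGGGGGGGTCA → Tm = 82°C (≥ 81°C)
Since every base adds ≥2°C, Tm only increases with n, so the threshold is first crossed at n = 24.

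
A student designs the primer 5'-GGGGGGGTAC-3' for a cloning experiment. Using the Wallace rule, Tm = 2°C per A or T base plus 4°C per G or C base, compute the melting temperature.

Counting bases: A=1, C=1, T=1, G=7
So N_AT = 2 and N_GC = 8.
Tm = 4·8 + 2·2 = 32 + 4 = 36°C

36°C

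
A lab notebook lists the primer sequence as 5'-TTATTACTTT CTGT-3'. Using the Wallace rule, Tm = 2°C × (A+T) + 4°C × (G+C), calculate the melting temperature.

34°C

Scanning the sequence gives C=2, G=1, A=2, T=9.
AT pairs contribute 11, GC pairs contribute 3.
Tm = 4·3 + 2·11 = 12 + 22 = 34°C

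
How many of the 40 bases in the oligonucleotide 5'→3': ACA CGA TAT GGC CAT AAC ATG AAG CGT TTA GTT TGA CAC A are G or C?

Counting bases: T=10, C=8, A=14, G=8
Total G or C: 8 + 8 = 16

16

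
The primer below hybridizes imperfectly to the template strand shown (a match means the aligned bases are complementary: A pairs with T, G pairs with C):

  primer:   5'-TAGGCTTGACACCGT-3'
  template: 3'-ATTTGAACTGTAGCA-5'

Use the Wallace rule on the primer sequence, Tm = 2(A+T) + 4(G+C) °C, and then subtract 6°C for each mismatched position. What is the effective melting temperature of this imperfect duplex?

28°C

Primer base counts: A=3, T=4, G=4, C=4 → A+T=7, G+C=8
Perfect-match Tm = 2(7) + 4(8) = 14 + 32 = 46°C
Mismatches (positions where the bases are not complementary): 3 (at positions 3, 4, 12)
Effective Tm = 46 − 3×6 = 46 − 18 = 28°C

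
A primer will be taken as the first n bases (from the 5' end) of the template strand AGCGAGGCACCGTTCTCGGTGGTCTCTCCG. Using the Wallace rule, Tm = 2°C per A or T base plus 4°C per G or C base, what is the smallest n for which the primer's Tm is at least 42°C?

n = 12

First 11 bases: AGCGAGGCACC → Tm = 38°C (< 42°C)
First 12 bases: AGCGAGGCACCG → Tm = 42°C (≥ 42°C)
Since every base adds ≥2°C, Tm only increases with n, so the threshold is first crossed at n = 12.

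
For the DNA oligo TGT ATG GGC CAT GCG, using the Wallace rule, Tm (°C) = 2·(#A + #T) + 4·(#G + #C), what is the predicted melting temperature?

48°C

Base counts: G=6, C=3, A=2, T=4
So N_AT = 6 and N_GC = 9.
Tm = 2(6) + 4(9) = 12 + 36 = 48°C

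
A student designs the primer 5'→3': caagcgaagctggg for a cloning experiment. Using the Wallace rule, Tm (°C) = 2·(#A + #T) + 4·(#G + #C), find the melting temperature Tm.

46°C

Scanning the sequence gives T=1, A=4, G=6, C=3.
A+T = 5, G+C = 9
Tm = 2(5) + 4(9) = 10 + 36 = 46°C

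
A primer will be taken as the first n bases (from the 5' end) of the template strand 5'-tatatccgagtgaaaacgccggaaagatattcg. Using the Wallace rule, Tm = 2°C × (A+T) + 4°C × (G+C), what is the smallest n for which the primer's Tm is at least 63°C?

First 21 bases: TATATCCGAGTGAAAACGCCG → Tm = 62°C (< 63°C)
First 22 bases: TATATCCGAGTGAAAACGCCGG → Tm = 66°C (≥ 63°C)
Each additional base adds 2°C (A/T) or 4°C (G/C), so Tm is non-decreasing in n; n = 22 is the first length to reach 63°C.

n = 22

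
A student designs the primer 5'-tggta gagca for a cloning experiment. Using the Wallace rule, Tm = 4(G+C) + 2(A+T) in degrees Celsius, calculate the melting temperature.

G=4, C=1, T=2, A=3
So N_AT = 5 and N_GC = 5.
Tm = 2×5 + 4×5 = 30°C

30°C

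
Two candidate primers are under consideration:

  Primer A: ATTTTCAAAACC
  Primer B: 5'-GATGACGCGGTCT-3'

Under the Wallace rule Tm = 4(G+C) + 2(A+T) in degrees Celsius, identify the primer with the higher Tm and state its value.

Primer A: A+T=9, G+C=3 → Tm = 2(9)+4(3) = 30°C
Primer B: A+T=5, G+C=8 → Tm = 2(5)+4(8) = 42°C
30°C vs 42°C → primer B is higher.

Primer B, 42°C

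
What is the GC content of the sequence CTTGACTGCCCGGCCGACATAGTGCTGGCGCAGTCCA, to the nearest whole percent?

65%

Counting bases: G=11, A=6, C=13, T=7
G+C = 11 + 13 = 24 out of 37 bases
%GC = 24/37 × 100 = 64.86% ≈ 65%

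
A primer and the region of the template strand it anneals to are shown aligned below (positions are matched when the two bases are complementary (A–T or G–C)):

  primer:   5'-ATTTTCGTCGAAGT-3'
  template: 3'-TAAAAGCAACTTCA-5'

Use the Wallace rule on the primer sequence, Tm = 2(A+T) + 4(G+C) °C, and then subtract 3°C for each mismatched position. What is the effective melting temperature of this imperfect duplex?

35°C

Primer base counts: A=3, T=6, G=3, C=2 → A+T=9, G+C=5
Perfect-match Tm = 2(9) + 4(5) = 18 + 20 = 38°C
Mismatches (positions where the bases are not complementary): 1 (at position 9)
Effective Tm = 38 − 1×3 = 38 − 3 = 35°C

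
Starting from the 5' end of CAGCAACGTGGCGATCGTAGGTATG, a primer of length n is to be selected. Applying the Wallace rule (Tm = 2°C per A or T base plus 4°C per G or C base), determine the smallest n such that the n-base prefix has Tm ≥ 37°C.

n = 12

First 11 bases: CAGCAACGTGG → Tm = 36°C (< 37°C)
First 12 bases: CAGCAACGTGGC → Tm = 40°C (≥ 37°C)
Each additional base adds 2°C (A/T) or 4°C (G/C), so Tm is non-decreasing in n; n = 12 is the first length to reach 37°C.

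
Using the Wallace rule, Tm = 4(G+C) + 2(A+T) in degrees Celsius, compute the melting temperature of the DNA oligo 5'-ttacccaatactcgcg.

48°C

Scanning the sequence gives A=4, C=6, G=2, T=4.
So N_AT = 8 and N_GC = 8.
Tm = 2×8 + 4×8 = 48°C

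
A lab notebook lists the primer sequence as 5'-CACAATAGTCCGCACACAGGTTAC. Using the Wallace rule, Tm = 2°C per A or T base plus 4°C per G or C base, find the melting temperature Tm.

72°C

Base counts: G=4, C=8, A=8, T=4
AT pairs contribute 12, GC pairs contribute 12.
Tm = 2×12 + 4×12 = 72°C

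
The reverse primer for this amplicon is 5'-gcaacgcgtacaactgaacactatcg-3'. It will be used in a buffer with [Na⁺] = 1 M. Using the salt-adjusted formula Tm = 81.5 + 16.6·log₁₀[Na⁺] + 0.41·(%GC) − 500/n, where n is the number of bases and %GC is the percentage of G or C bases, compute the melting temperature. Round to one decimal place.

Length n = 26. Scanning the sequence gives T=4, A=9, C=8, G=5.
G+C = 13, so %GC = 13/26 × 100 = 50%
Salt term: 16.6 × (0) = 0
GC term: 0.41 × 50 = 20.5; length term: −500/26 = −19.231
Tm = 81.5 + (0) + 20.5 − 19.231 = 82.769 → 82.8°C

82.8°C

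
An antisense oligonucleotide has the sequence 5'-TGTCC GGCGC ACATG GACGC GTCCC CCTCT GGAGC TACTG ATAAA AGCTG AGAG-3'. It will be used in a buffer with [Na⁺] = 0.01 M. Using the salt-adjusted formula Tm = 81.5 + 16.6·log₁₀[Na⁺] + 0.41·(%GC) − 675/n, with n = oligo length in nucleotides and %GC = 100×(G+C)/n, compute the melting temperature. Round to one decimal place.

60.1°C

Length n = 54. Counting bases: G=16, T=10, C=16, A=12
G+C = 32, so %GC = 32/54 × 100 = 59.259%
Salt term: 16.6 × (-2) = -33.2
GC term: 0.41 × 59.259 = 24.296; length term: −675/54 = −12.5
Tm = 81.5 + (-33.2) + 24.296 − 12.5 = 60.096 → 60.1°C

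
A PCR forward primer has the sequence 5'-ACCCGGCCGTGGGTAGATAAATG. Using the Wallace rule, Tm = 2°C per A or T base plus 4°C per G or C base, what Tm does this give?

Counting bases: A=6, C=5, G=8, T=4
AT pairs contribute 10, GC pairs contribute 13.
Tm = 2×10 + 4×13 = 72°C

72°C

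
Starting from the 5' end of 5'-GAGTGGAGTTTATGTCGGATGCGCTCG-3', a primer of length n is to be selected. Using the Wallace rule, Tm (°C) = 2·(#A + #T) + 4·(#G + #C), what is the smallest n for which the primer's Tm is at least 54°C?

n = 18

First 17 bases: GAGTGGAGTTTATGTCG → Tm = 50°C (< 54°C)
First 18 bases: GAGTGGAGTTTATGTCGG → Tm = 54°C (≥ 54°C)
Since every base adds ≥2°C, Tm only increases with n, so the threshold is first crossed at n = 18.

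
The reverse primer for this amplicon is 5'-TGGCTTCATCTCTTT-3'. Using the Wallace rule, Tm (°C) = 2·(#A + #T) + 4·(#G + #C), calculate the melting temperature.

Base counts: C=4, A=1, G=2, T=8
A+T = 9, G+C = 6
Tm = 2(9) + 4(6) = 18 + 24 = 42°C

42°C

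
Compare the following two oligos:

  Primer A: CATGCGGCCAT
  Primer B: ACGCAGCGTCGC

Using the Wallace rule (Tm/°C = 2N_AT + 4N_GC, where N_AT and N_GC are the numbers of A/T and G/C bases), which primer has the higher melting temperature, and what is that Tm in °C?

Primer A: A+T=4, G+C=7 → Tm = 2(4)+4(7) = 36°C
Primer B: A+T=3, G+C=9 → Tm = 2(3)+4(9) = 42°C
36°C vs 42°C → primer B is higher.

Primer B, 42°C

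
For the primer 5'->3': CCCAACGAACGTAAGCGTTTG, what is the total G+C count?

C=6, G=5, T=4, A=6
Total G or C: 5 + 6 = 11

11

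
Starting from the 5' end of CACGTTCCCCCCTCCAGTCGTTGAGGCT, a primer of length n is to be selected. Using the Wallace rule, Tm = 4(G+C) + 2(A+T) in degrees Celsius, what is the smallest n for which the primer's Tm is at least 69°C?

First 20 bases: CACGTTCCCCCCTCCAGTCG → Tm = 68°C (< 69°C)
First 21 bases: CACGTTCCCCCCTCCAGTCGT → Tm = 70°C (≥ 69°C)
Since every base adds ≥2°C, Tm only increases with n, so the threshold is first crossed at n = 21.

n = 21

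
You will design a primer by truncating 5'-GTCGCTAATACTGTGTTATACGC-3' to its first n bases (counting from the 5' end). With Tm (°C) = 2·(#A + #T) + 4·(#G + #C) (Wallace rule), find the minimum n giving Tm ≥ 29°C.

First 10 bases: GTCGCTAATA → Tm = 28°C (< 29°C)
First 11 bases: GTCGCTAATAC → Tm = 32°C (≥ 29°C)
Each additional base adds 2°C (A/T) or 4°C (G/C), so Tm is non-decreasing in n; n = 11 is the first length to reach 29°C.

n = 11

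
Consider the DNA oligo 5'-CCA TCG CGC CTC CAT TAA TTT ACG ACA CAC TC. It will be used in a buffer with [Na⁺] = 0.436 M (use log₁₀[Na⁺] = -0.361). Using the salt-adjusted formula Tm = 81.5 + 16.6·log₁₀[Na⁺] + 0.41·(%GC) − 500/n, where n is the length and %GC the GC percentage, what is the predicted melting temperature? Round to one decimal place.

80.4°C

Length n = 32. Counting bases: T=8, C=13, A=8, G=3
G+C = 16, so %GC = 16/32 × 100 = 50%
Salt term: 16.6 × (-0.361) = -5.993
GC term: 0.41 × 50 = 20.5; length term: −500/32 = −15.625
Tm = 81.5 + (-5.993) + 20.5 − 15.625 = 80.382 → 80.4°C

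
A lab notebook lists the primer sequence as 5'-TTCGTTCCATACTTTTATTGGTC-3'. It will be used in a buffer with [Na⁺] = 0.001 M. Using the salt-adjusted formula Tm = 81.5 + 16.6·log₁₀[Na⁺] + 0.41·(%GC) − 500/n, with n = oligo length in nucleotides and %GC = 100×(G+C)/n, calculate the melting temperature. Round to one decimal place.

Length n = 23. Base counts: C=5, T=12, A=3, G=3
G+C = 8, so %GC = 8/23 × 100 = 34.783%
Salt term: 16.6 × (-3) = -49.8
GC term: 0.41 × 34.783 = 14.261; length term: −500/23 = −21.739
Tm = 81.5 + (-49.8) + 14.261 − 21.739 = 24.222 → 24.2°C

24.2°C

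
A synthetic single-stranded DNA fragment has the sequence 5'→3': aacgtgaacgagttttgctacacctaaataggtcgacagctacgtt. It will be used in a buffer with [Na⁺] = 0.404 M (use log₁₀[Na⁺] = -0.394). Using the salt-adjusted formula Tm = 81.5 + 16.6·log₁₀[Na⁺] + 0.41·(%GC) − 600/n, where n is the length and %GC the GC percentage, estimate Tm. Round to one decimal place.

79.7°C

Length n = 46. Scanning the sequence gives T=12, C=10, G=10, A=14.
G+C = 20, so %GC = 20/46 × 100 = 43.478%
Salt term: 16.6 × (-0.394) = -6.54
GC term: 0.41 × 43.478 = 17.826; length term: −600/46 = −13.043
Tm = 81.5 + (-6.54) + 17.826 − 13.043 = 79.743 → 79.7°C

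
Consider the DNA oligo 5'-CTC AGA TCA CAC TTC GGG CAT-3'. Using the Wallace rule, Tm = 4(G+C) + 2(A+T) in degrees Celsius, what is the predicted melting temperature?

64°C

Base counts: G=4, C=7, T=5, A=5
A+T = 10, G+C = 11
Tm = 4·11 + 2·10 = 44 + 20 = 64°C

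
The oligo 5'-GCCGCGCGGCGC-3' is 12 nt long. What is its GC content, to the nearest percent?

100%

C=6, T=0, A=0, G=6
G+C = 6 + 6 = 12 out of 12 bases
%GC = 12/12 × 100 = 100% ≈ 100%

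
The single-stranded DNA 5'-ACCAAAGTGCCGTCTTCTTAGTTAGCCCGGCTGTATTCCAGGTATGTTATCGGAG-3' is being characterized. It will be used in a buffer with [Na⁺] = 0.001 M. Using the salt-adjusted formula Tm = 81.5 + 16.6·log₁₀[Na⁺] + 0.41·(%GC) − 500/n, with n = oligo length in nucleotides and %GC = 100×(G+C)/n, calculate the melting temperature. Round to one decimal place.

42.7°C

Length n = 55. Base counts: C=13, T=17, A=11, G=14
G+C = 27, so %GC = 27/55 × 100 = 49.091%
Salt term: 16.6 × (-3) = -49.8
GC term: 0.41 × 49.091 = 20.127; length term: −500/55 = −9.091
Tm = 81.5 + (-49.8) + 20.127 − 9.091 = 42.736 → 42.7°C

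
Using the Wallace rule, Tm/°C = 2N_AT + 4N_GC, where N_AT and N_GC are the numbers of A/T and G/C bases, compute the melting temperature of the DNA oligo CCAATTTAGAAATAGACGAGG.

Base counts: G=5, T=4, C=3, A=9
So N_AT = 13 and N_GC = 8.
Tm = 2(13) + 4(8) = 26 + 32 = 58°C

58°C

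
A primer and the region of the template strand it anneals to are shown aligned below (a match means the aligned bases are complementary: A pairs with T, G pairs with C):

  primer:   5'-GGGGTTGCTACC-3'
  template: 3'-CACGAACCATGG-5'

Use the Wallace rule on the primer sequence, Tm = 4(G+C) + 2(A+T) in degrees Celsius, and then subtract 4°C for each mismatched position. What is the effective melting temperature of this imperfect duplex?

28°C

Primer base counts: A=1, T=3, G=5, C=3 → A+T=4, G+C=8
Perfect-match Tm = 2(4) + 4(8) = 8 + 32 = 40°C
Mismatches (positions where the bases are not complementary): 3 (at positions 2, 4, 8)
Effective Tm = 40 − 3×4 = 40 − 12 = 28°C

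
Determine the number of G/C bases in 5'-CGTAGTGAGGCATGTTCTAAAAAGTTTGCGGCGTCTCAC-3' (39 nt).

19

Scanning the sequence gives T=11, A=9, G=11, C=8.
G+C = 11 + 8 = 19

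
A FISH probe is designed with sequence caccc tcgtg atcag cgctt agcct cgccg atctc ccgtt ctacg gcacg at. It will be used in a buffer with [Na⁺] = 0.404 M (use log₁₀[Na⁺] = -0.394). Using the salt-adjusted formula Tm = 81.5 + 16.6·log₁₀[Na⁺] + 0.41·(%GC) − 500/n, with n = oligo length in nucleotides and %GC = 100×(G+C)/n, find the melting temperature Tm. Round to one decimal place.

90.6°C

Length n = 52. C=21, A=8, G=11, T=12
G+C = 32, so %GC = 32/52 × 100 = 61.538%
Salt term: 16.6 × (-0.394) = -6.54
GC term: 0.41 × 61.538 = 25.231; length term: −500/52 = −9.615
Tm = 81.5 + (-6.54) + 25.231 − 9.615 = 90.576 → 90.6°C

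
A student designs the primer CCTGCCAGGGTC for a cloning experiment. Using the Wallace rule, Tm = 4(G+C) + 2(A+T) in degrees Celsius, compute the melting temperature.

Counting bases: C=5, A=1, T=2, G=4
A+T = 3, G+C = 9
Tm = 2×3 + 4×9 = 42°C

42°C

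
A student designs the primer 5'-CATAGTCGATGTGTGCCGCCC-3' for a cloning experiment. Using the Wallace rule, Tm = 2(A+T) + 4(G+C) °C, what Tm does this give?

68°C

Counting bases: A=3, C=7, T=5, G=6
AT pairs contribute 8, GC pairs contribute 13.
Tm = 2×8 + 4×13 = 68°C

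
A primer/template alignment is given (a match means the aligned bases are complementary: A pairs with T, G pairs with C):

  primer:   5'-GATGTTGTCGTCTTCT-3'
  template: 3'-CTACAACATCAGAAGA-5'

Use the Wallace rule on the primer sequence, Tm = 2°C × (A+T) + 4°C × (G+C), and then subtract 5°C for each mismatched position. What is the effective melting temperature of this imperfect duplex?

Primer base counts: A=1, T=8, G=4, C=3 → A+T=9, G+C=7
Perfect-match Tm = 2(9) + 4(7) = 18 + 28 = 46°C
Mismatches (positions where the bases are not complementary): 1 (at position 9)
Effective Tm = 46 − 1×5 = 46 − 5 = 41°C

41°C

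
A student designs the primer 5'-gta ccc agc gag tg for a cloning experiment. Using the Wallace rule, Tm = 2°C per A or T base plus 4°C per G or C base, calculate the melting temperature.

46°C

Scanning the sequence gives T=2, A=3, C=4, G=5.
A+T = 5, G+C = 9
Tm = 2×5 + 4×9 = 46°C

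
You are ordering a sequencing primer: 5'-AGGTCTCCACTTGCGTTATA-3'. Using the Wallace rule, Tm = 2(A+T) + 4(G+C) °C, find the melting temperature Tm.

58°C

Scanning the sequence gives T=7, C=5, G=4, A=4.
AT pairs contribute 11, GC pairs contribute 9.
Tm = 2×11 + 4×9 = 58°C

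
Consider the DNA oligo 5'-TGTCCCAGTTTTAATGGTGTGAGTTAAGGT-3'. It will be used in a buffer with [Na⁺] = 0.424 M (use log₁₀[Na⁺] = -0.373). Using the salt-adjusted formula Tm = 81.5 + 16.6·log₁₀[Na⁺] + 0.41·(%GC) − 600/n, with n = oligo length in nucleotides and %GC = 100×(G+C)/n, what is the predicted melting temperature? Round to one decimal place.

Length n = 30. Scanning the sequence gives A=6, T=12, G=9, C=3.
G+C = 12, so %GC = 12/30 × 100 = 40%
Salt term: 16.6 × (-0.373) = -6.192
GC term: 0.41 × 40 = 16.4; length term: −600/30 = −20
Tm = 81.5 + (-6.192) + 16.4 − 20 = 71.708 → 71.7°C

71.7°C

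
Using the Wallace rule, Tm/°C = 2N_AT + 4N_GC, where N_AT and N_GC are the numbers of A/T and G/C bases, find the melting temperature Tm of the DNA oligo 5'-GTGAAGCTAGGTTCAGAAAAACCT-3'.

A=9, C=4, T=5, G=6
AT pairs contribute 14, GC pairs contribute 10.
Tm = 4·10 + 2·14 = 40 + 28 = 68°C

68°C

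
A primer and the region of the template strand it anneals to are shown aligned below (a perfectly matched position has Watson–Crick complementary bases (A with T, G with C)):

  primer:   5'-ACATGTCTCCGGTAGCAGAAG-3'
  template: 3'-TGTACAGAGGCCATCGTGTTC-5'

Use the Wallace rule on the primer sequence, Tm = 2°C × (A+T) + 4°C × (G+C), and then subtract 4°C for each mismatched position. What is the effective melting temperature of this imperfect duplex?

60°C

Primer base counts: A=6, T=4, G=6, C=5 → A+T=10, G+C=11
Perfect-match Tm = 2(10) + 4(11) = 20 + 44 = 64°C
Mismatches (positions where the bases are not complementary): 1 (at position 18)
Effective Tm = 64 − 1×4 = 64 − 4 = 60°C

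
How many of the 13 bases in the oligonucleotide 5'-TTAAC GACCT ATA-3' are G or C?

4

Base counts: G=1, C=3, A=5, T=4
G+C = 1 + 3 = 4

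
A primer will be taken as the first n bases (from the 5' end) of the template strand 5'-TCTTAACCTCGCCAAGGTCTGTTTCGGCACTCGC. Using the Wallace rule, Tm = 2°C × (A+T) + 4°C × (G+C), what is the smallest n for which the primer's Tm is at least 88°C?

n = 29

First 28 bases: TCTTAACCTCGCCAAGGTCTGTTTCGGC → Tm = 86°C (< 88°C)
First 29 bases: TCTTAACCTCGCCAAGGTCTGTTTCGGCA → Tm = 88°C (≥ 88°C)
Since every base adds ≥2°C, Tm only increases with n, so the threshold is first crossed at n = 29.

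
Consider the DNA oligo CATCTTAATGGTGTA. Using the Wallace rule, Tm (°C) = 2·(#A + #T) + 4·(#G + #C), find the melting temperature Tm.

Scanning the sequence gives A=4, G=3, C=2, T=6.
So N_AT = 10 and N_GC = 5.
Tm = 4·5 + 2·10 = 20 + 20 = 40°C

40°C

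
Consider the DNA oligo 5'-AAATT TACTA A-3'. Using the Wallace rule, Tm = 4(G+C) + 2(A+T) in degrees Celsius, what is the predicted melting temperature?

24°C

Counting bases: T=4, A=6, G=0, C=1
A+T = 10, G+C = 1
Tm = 2(10) + 4(1) = 20 + 4 = 24°C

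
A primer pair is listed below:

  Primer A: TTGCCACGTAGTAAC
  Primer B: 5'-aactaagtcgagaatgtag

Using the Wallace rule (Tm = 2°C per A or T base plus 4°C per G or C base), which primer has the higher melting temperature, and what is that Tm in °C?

Primer B, 52°C

Primer A: A+T=8, G+C=7 → Tm = 2(8)+4(7) = 44°C
Primer B: A+T=12, G+C=7 → Tm = 2(12)+4(7) = 52°C
44°C vs 52°C → primer B is higher.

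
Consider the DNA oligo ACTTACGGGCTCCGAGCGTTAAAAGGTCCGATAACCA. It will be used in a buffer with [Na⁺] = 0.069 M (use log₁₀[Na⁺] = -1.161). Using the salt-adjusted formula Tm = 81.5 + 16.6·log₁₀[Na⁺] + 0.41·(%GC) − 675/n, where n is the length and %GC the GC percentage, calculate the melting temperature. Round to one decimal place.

65.0°C

Length n = 37. Base counts: G=9, A=11, T=7, C=10
G+C = 19, so %GC = 19/37 × 100 = 51.351%
Salt term: 16.6 × (-1.161) = -19.273
GC term: 0.41 × 51.351 = 21.054; length term: −675/37 = −18.243
Tm = 81.5 + (-19.273) + 21.054 − 18.243 = 65.038 → 65.0°C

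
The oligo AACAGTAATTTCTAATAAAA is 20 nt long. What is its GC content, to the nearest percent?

15%

Base counts: G=1, C=2, A=11, T=6
G+C = 1 + 2 = 3 out of 20 bases
%GC = 3/20 × 100 = 15% ≈ 15%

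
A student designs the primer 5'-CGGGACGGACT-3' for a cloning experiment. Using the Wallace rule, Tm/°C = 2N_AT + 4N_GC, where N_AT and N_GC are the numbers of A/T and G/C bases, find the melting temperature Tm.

38°C

Scanning the sequence gives T=1, C=3, A=2, G=5.
So N_AT = 3 and N_GC = 8.
Tm = 4·8 + 2·3 = 32 + 6 = 38°C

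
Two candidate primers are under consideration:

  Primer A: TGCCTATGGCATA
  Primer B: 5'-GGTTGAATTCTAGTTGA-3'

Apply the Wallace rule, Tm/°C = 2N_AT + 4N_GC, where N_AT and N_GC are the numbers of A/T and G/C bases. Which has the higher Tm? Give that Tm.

Primer B, 46°C

Primer A: A+T=7, G+C=6 → Tm = 2(7)+4(6) = 38°C
Primer B: A+T=11, G+C=6 → Tm = 2(11)+4(6) = 46°C
38°C vs 46°C → primer B is higher.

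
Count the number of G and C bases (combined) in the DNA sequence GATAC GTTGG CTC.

7

Counting bases: A=2, C=3, T=4, G=4
Total G or C: 4 + 3 = 7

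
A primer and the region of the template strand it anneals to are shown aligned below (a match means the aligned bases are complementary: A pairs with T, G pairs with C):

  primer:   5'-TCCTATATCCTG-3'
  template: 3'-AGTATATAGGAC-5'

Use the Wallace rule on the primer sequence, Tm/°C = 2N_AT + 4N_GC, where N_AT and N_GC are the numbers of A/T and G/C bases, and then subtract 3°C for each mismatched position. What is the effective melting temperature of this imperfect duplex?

Primer base counts: A=2, T=5, G=1, C=4 → A+T=7, G+C=5
Perfect-match Tm = 2(7) + 4(5) = 14 + 20 = 34°C
Mismatches (positions where the bases are not complementary): 1 (at position 3)
Effective Tm = 34 − 1×3 = 34 − 3 = 31°C

31°C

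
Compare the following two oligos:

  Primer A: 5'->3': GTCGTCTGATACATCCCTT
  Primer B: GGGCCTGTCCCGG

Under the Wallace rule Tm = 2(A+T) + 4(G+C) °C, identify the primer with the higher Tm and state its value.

Primer A, 56°C

Primer A: A+T=10, G+C=9 → Tm = 2(10)+4(9) = 56°C
Primer B: A+T=2, G+C=11 → Tm = 2(2)+4(11) = 48°C
56°C vs 48°C → primer A is higher.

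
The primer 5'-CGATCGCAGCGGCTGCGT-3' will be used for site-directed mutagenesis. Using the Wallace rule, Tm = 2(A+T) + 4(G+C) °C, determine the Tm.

C=6, A=2, G=7, T=3
AT pairs contribute 5, GC pairs contribute 13.
Tm = 4·13 + 2·5 = 52 + 10 = 62°C

62°C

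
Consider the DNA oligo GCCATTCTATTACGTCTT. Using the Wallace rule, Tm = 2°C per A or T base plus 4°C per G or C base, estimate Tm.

Scanning the sequence gives C=5, T=8, G=2, A=3.
A+T = 11, G+C = 7
Tm = 2×11 + 4×7 = 50°C

50°C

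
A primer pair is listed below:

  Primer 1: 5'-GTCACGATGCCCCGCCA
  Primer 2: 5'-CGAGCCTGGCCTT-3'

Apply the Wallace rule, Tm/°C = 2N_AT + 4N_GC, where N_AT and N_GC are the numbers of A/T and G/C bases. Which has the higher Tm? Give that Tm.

Primer 1: A+T=5, G+C=12 → Tm = 2(5)+4(12) = 58°C
Primer 2: A+T=4, G+C=9 → Tm = 2(4)+4(9) = 44°C
58°C vs 44°C → primer 1 is higher.

Primer 1, 58°C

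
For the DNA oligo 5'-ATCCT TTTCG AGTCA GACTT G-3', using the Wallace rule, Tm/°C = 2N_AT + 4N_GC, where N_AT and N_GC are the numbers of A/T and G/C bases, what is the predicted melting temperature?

60°C

C=5, G=4, A=4, T=8
A+T = 12, G+C = 9
Tm = 4·9 + 2·12 = 36 + 24 = 60°C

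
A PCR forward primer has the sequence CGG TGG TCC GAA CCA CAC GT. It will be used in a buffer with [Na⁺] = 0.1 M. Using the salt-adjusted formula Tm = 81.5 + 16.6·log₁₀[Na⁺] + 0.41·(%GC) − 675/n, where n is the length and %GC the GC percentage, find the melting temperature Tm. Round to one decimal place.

Length n = 20. Scanning the sequence gives A=4, C=7, T=3, G=6.
G+C = 13, so %GC = 13/20 × 100 = 65%
Salt term: 16.6 × (-1) = -16.6
GC term: 0.41 × 65 = 26.65; length term: −675/20 = −33.75
Tm = 81.5 + (-16.6) + 26.65 − 33.75 = 57.8 → 57.8°C

57.8°C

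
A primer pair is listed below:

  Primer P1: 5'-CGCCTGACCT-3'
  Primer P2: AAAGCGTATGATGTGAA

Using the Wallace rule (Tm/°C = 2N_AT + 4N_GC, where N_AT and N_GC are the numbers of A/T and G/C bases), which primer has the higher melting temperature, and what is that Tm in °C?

Primer P2, 46°C

Primer P1: A+T=3, G+C=7 → Tm = 2(3)+4(7) = 34°C
Primer P2: A+T=11, G+C=6 → Tm = 2(11)+4(6) = 46°C
34°C vs 46°C → primer P2 is higher.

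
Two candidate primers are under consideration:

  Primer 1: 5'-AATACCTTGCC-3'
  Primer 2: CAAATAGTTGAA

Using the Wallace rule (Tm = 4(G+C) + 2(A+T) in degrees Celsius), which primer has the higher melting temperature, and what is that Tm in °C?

Primer 1, 32°C

Primer 1: A+T=6, G+C=5 → Tm = 2(6)+4(5) = 32°C
Primer 2: A+T=9, G+C=3 → Tm = 2(9)+4(3) = 30°C
32°C vs 30°C → primer 1 is higher.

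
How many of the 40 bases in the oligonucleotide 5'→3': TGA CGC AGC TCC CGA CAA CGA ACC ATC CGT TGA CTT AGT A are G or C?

Counting bases: G=8, T=8, C=13, A=11
G+C = 8 + 13 = 21

21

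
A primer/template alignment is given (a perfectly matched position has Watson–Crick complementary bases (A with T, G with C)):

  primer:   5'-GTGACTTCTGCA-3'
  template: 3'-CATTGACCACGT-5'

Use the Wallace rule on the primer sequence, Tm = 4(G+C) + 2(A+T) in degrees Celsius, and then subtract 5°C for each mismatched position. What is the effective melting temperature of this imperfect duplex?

Primer base counts: A=2, T=4, G=3, C=3 → A+T=6, G+C=6
Perfect-match Tm = 2(6) + 4(6) = 12 + 24 = 36°C
Mismatches (positions where the bases are not complementary): 3 (at positions 3, 7, 8)
Effective Tm = 36 − 3×5 = 36 − 15 = 21°C

21°C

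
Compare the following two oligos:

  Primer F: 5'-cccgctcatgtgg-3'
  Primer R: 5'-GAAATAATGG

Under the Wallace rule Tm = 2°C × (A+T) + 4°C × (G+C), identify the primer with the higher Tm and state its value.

Primer F: A+T=4, G+C=9 → Tm = 2(4)+4(9) = 44°C
Primer R: A+T=7, G+C=3 → Tm = 2(7)+4(3) = 26°C
44°C vs 26°C → primer F is higher.

Primer F, 44°C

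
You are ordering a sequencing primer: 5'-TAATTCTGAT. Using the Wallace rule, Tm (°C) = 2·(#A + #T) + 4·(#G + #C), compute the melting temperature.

24°C

Base counts: C=1, A=3, G=1, T=5
So N_AT = 8 and N_GC = 2.
Tm = 2×8 + 4×2 = 24°C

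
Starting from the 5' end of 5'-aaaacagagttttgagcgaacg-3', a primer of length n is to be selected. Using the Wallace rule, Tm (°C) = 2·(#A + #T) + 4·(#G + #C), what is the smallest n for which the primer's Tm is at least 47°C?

n = 18

First 17 bases: AAAACAGAGTTTTGAGC → Tm = 46°C (< 47°C)
First 18 bases: AAAACAGAGTTTTGAGCG → Tm = 50°C (≥ 47°C)
Since every base adds ≥2°C, Tm only increases with n, so the threshold is first crossed at n = 18.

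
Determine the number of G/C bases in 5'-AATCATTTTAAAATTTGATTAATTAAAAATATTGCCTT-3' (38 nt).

5

Counting bases: C=3, G=2, T=17, A=16
G+C = 2 + 3 = 5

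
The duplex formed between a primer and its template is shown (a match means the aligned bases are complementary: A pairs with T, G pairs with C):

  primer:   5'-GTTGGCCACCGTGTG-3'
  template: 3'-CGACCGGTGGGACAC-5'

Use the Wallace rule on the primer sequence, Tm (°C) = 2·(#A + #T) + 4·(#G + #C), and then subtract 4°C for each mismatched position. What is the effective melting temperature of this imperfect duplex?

42°C

Primer base counts: A=1, T=4, G=6, C=4 → A+T=5, G+C=10
Perfect-match Tm = 2(5) + 4(10) = 10 + 40 = 50°C
Mismatches (positions where the bases are not complementary): 2 (at positions 2, 11)
Effective Tm = 50 − 2×4 = 50 − 8 = 42°C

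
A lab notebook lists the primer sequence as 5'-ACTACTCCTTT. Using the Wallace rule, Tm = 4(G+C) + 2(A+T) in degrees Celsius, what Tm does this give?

30°C

Scanning the sequence gives C=4, A=2, G=0, T=5.
AT pairs contribute 7, GC pairs contribute 4.
Tm = 4·4 + 2·7 = 16 + 14 = 30°C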